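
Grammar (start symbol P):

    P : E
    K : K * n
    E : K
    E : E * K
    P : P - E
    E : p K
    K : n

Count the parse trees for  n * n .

Parse trees for n * n:
  [P [E [K [K n] * n]]]
  [P [E [E [K n]] * [K n]]]

2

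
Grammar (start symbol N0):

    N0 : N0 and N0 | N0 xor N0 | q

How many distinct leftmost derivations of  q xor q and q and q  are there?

5

Parse trees for q xor q and q and q:
  [N0 [N0 [N0 q] xor [N0 q]] and [N0 [N0 q] and [N0 q]]]
  [N0 [N0 [N0 [N0 q] xor [N0 q]] and [N0 q]] and [N0 q]]
  [N0 [N0 [N0 q] xor [N0 [N0 q] and [N0 q]]] and [N0 q]]
  [N0 [N0 q] xor [N0 [N0 q] and [N0 [N0 q] and [N0 q]]]]
  [N0 [N0 q] xor [N0 [N0 [N0 q] and [N0 q]] and [N0 q]]]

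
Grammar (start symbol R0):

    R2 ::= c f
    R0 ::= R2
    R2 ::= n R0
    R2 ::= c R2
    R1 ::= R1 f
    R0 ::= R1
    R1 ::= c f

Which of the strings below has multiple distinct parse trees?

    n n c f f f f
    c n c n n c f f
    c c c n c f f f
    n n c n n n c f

n n c f f f f: 1 tree
c n c n n c f f: 1 tree
c c c n c f f f: 1 tree
n n c n n n c f: 2 trees

n n c n n n c f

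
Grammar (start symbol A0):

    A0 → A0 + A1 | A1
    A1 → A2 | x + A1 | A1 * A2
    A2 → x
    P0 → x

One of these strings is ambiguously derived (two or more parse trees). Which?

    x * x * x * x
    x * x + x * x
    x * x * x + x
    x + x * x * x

x + x * x * x

x * x * x * x: 1 tree
x * x + x * x: 1 tree
x * x * x + x: 1 tree
x + x * x * x: 4 trees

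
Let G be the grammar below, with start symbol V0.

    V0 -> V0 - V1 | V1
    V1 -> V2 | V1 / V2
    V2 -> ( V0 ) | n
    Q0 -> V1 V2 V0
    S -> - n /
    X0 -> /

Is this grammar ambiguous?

Only V0, V1, V2 are reachable from V0; ignoring the rest: The grammar is stratified — V0 handles '-' (left-recursive), V1 handles '/', V2 atoms. Each operator has a fixed associativity and precedence level, so every string has one parse.

Unambiguous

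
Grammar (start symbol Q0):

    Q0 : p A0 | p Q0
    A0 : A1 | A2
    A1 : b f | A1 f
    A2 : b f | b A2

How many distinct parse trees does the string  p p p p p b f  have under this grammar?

2

Parse trees for p p p p p b f:
  [Q0 p [Q0 p [Q0 p [Q0 p [Q0 p [A0 [A1 b f]]]]]]]
  [Q0 p [Q0 p [Q0 p [Q0 p [Q0 p [A0 [A2 b f]]]]]]]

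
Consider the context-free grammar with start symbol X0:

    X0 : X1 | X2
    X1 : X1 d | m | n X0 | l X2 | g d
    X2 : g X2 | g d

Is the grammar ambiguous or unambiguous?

Ambiguous

Witness: g d

Derivation 1: X0 ⇒ X1 ⇒ g d
Derivation 2: X0 ⇒ X2 ⇒ g d

Two distinct leftmost derivations for the same string.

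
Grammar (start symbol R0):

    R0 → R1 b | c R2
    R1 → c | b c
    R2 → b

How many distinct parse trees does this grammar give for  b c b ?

Parse trees for b c b:
  [R0 [R1 b c] b]

1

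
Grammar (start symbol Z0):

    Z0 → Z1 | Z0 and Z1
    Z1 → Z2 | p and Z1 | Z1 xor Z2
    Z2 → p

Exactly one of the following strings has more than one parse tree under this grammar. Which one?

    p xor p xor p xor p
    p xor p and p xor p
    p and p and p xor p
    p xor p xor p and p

p and p and p xor p

p xor p xor p xor p: 1 tree
p xor p and p xor p: 1 tree
p and p and p xor p: 7 trees
p xor p xor p and p: 1 tree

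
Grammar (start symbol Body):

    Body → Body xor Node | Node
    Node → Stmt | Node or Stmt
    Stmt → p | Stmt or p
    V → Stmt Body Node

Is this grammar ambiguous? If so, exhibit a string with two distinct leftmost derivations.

Witness: p or p

Derivation 1: Body ⇒ Node ⇒ Stmt ⇒ Stmt or p ⇒ p or p
Derivation 2: Body ⇒ Node ⇒ Node or Stmt ⇒ Stmt or Stmt ⇒ p or Stmt ⇒ p or p

Two distinct leftmost derivations for the same string.

Ambiguous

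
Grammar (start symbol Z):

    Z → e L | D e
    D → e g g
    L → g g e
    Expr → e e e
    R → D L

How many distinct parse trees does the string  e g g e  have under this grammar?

2

Parse trees for e g g e:
  [Z e [L g g e]]
  [Z [D e g g] e]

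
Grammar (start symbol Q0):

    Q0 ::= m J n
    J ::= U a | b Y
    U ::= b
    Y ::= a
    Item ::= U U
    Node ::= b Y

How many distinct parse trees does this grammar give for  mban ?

Parse trees for mban:
  [Q0 m [J [U b] a] n]
  [Q0 m [J b [Y a]] n]

2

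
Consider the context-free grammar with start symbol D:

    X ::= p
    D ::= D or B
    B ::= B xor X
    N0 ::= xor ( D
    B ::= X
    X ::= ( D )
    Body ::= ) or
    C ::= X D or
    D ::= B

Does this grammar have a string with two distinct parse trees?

(N0, Body, C are unreachable from D, so their rules don't affect L(D).) D → D or B | B  ;  B → B xor X | X  — a left-associative chain with X at the bottom. Each string factors uniquely by precedence.

Unambiguous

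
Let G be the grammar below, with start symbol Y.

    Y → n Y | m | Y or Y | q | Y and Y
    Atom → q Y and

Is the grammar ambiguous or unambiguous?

Witness: n m and m

Derivation 1: Y ⇒ n Y ⇒ n Y and Y ⇒ n m and Y ⇒ n m and m
Derivation 2: Y ⇒ Y and Y ⇒ n Y and Y ⇒ n m and Y ⇒ n m and m

Two distinct leftmost derivations for the same string.

Ambiguous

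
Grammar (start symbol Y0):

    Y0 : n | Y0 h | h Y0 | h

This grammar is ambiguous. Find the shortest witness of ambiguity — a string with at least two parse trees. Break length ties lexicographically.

length 1: no string has ≥2 trees
length 2: h h has 2 parse trees

Two derivations of h h:
  Y0 ⇒ Y0 h ⇒ h h
  Y0 ⇒ h Y0 ⇒ h h

h h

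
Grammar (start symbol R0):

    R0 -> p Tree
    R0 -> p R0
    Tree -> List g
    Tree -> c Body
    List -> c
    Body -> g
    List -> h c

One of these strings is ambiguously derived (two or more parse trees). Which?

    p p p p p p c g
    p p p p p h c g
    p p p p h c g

p p p p p p c g: 2 trees
p p p p p h c g: 1 tree
p p p p h c g: 1 tree

p p p p p p c g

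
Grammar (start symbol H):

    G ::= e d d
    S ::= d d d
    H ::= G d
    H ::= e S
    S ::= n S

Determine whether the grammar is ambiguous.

Ambiguous

Witness: e d d d

Derivation 1: H ⇒ G d ⇒ e d d d
Derivation 2: H ⇒ e S ⇒ e d d d

Two distinct leftmost derivations for the same string.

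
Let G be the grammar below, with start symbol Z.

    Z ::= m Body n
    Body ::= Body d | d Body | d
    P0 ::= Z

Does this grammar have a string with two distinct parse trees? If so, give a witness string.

Witness: m d d n

Derivation 1: Z ⇒ m Body n ⇒ m Body d n ⇒ m d d n
Derivation 2: Z ⇒ m Body n ⇒ m d Body n ⇒ m d d n

Two distinct leftmost derivations for the same string.

Ambiguous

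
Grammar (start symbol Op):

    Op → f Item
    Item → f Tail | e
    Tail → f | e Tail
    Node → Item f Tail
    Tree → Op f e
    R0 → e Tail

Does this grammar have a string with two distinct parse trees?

Only Op, Item, Tail are reachable from Op; ignoring the rest: The reachable rules are right-linear with at most one rule per (nonterminal, next-terminal) pair. Each input token forces the next rule, so parsing is deterministic.

Unambiguous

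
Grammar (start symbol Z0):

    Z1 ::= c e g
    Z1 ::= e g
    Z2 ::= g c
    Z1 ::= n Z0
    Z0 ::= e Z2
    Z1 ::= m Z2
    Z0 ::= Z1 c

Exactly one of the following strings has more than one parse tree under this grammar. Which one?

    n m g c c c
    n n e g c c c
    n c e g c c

n m g c c c: 1 tree
n n e g c c c: 2 trees
n c e g c c: 1 tree

n n e g c c c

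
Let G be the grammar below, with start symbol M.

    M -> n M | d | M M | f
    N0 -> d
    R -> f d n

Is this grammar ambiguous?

Ambiguous

Witness: d d d

Derivation 1: M ⇒ M M ⇒ d M ⇒ d M M ⇒ d d M ⇒ d d d
Derivation 2: M ⇒ M M ⇒ M M M ⇒ d M M ⇒ d d M ⇒ d d d

Two distinct leftmost derivations for the same string.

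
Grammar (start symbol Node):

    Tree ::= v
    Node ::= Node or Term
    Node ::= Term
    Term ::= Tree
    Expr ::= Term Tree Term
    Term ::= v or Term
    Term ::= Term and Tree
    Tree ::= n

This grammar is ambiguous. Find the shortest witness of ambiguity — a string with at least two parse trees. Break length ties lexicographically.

v or n

length 1: no string has ≥2 trees
length 3: v or n has 2 parse trees

Two derivations of v or n:
  Node ⇒ Node or Term ⇒ Term or Term ⇒ Tree or Term ⇒ v or Term ⇒ v or Tree ⇒ v or n
  Node ⇒ Term ⇒ v or Term ⇒ v or Tree ⇒ v or n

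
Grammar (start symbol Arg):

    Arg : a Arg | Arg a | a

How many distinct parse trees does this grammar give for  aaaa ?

Parse trees for aaaa:
  [Arg a [Arg a [Arg a [Arg a]]]]
  [Arg a [Arg a [Arg [Arg a] a]]]
  [Arg a [Arg [Arg a [Arg a]] a]]
  [Arg a [Arg [Arg [Arg a] a] a]]
  [Arg [Arg a [Arg a [Arg a]]] a]
  [Arg [Arg a [Arg [Arg a] a]] a]
  [Arg [Arg [Arg a [Arg a]] a] a]
  [Arg [Arg [Arg [Arg a] a] a] a]

8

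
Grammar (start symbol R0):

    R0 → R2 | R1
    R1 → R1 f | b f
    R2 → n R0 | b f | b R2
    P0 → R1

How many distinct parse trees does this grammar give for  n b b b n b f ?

2

Parse trees for n b b b n b f:
  [R0 [R2 n [R0 [R2 b [R2 b [R2 b [R2 n [R0 [R2 b f]]]]]]]]]
  [R0 [R2 n [R0 [R2 b [R2 b [R2 b [R2 n [R0 [R1 b f]]]]]]]]]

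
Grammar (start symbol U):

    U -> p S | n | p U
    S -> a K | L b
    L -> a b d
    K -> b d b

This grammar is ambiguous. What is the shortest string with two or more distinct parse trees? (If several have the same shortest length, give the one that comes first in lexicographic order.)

length 1: no string has ≥2 trees
length 2: no string has ≥2 trees
length 3: no string has ≥2 trees
length 4: no string has ≥2 trees
length 5: p a b d b has 2 parse trees

Two derivations of p a b d b:
  U ⇒ p S ⇒ p a K ⇒ p a b d b
  U ⇒ p S ⇒ p L b ⇒ p a b d b

p a b d b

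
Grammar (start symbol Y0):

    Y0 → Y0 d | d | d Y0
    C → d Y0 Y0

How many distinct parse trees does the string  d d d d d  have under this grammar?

16

Parse trees for d d d d d (showing first 6 of 16):
  [Y0 [Y0 [Y0 [Y0 [Y0 d] d] d] d] d]
  [Y0 [Y0 [Y0 [Y0 d [Y0 d]] d] d] d]
  [Y0 [Y0 [Y0 d [Y0 [Y0 d] d]] d] d]
  [Y0 [Y0 [Y0 d [Y0 d [Y0 d]]] d] d]
  [Y0 [Y0 d [Y0 [Y0 [Y0 d] d] d]] d]
  [Y0 [Y0 d [Y0 [Y0 d [Y0 d]] d]] d]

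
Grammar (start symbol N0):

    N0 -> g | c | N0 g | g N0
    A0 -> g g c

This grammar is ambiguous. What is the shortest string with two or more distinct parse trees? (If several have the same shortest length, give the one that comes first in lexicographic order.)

g g

length 1: no string has ≥2 trees
length 2: g g has 2 parse trees

Two derivations of g g:
  N0 ⇒ N0 g ⇒ g g
  N0 ⇒ g N0 ⇒ g g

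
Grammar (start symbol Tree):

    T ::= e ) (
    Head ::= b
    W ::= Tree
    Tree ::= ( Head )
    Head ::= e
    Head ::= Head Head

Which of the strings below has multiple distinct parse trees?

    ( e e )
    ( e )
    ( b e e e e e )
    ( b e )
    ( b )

( e e ): 1 tree
( e ): 1 tree
( b e e e e e ): 42 trees
( b e ): 1 tree
( b ): 1 tree

( b e e e e e )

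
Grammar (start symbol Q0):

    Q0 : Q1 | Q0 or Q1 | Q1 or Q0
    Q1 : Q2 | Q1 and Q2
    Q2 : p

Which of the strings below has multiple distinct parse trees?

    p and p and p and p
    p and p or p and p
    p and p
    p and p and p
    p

p and p or p and p

p and p and p and p: 1 tree
p and p or p and p: 2 trees
p and p: 1 tree
p and p and p: 1 tree
p: 1 tree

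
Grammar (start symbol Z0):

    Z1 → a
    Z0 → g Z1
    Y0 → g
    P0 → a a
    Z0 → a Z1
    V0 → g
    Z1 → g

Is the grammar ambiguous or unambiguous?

Unambiguous

Only Z0, Z1 are reachable from Z0; ignoring the rest: Each reachable nonterminal has at most one production per leading terminal, and all productions are right-linear; the derivation is determined token-by-token.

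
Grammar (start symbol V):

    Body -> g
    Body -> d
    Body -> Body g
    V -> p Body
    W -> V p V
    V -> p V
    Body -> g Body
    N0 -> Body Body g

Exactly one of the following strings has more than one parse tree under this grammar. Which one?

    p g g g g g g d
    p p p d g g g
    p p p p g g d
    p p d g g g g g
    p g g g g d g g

p g g g g d g g

p g g g g g g d: 1 tree
p p p d g g g: 1 tree
p p p p g g d: 1 tree
p p d g g g g g: 1 tree
p g g g g d g g: 15 trees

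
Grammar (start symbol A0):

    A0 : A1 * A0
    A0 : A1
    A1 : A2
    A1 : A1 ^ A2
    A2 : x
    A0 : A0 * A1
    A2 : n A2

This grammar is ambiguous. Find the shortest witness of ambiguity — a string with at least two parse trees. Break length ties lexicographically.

length 1: no string has ≥2 trees
length 2: no string has ≥2 trees
length 3: x * x has 2 parse trees

Two derivations of x * x:
  A0 ⇒ A1 * A0 ⇒ A2 * A0 ⇒ x * A0 ⇒ x * A1 ⇒ x * A2 ⇒ x * x
  A0 ⇒ A0 * A1 ⇒ A1 * A1 ⇒ A2 * A1 ⇒ x * A1 ⇒ x * A2 ⇒ x * x

x * x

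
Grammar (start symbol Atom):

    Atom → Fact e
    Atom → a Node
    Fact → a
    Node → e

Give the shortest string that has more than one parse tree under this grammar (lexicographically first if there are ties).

a e

length 2: a e has 2 parse trees

Two derivations of a e:
  Atom ⇒ Fact e ⇒ a e
  Atom ⇒ a Node ⇒ a e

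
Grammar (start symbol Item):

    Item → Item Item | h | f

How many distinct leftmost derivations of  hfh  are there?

Parse trees for hfh:
  [Item [Item h] [Item [Item f] [Item h]]]
  [Item [Item [Item h] [Item f]] [Item h]]

2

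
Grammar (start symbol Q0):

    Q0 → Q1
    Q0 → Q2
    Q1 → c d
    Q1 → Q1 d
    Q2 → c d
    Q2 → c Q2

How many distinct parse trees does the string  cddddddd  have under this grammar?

Parse trees for cddddddd:
  [Q0 [Q1 [Q1 [Q1 [Q1 [Q1 [Q1 [Q1 c d] d] d] d] d] d] d]]

1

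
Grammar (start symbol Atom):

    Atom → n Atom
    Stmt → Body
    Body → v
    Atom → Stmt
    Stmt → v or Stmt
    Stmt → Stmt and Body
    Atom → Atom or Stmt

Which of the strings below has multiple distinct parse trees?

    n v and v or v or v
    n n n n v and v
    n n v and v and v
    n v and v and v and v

n v and v or v or v: 5 trees
n n n n v and v: 1 tree
n n v and v and v: 1 tree
n v and v and v and v: 1 tree

n v and v or v or v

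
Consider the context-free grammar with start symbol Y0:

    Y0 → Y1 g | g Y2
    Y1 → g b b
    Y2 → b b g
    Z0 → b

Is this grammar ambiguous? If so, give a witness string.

Ambiguous

Witness: g b b g

Derivation 1: Y0 ⇒ Y1 g ⇒ g b b g
Derivation 2: Y0 ⇒ g Y2 ⇒ g b b g

Two distinct leftmost derivations for the same string.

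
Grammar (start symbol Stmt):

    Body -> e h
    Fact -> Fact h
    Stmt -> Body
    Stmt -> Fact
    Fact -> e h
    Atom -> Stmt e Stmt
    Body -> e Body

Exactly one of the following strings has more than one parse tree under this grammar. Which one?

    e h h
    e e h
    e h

e h

e h h: 1 tree
e e h: 1 tree
e h: 2 trees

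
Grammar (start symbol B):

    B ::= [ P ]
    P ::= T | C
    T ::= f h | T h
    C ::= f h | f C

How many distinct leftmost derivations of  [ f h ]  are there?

Parse trees for [ f h ]:
  [B [ [P [T f h]] ]]
  [B [ [P [C f h]] ]]

2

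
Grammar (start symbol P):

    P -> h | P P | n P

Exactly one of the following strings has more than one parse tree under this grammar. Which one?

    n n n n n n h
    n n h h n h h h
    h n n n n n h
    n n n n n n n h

n n n n n n h: 1 tree
n n h h n h h h: 136 trees
h n n n n n h: 1 tree
n n n n n n n h: 1 tree

n n h h n h h h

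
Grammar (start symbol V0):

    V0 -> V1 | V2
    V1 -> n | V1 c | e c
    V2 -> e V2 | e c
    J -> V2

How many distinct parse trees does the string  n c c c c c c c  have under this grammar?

1

Parse trees for n c c c c c c c:
  [V0 [V1 [V1 [V1 [V1 [V1 [V1 [V1 [V1 n] c] c] c] c] c] c] c]]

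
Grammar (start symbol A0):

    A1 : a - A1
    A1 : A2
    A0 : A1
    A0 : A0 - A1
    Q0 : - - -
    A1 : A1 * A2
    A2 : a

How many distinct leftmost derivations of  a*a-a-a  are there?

Parse trees for a*a-a-a:
  [A0 [A0 [A1 [A1 [A2 a]] * [A2 a]]] - [A1 a - [A1 [A2 a]]]]
  [A0 [A0 [A0 [A1 [A1 [A2 a]] * [A2 a]]] - [A1 [A2 a]]] - [A1 [A2 a]]]

2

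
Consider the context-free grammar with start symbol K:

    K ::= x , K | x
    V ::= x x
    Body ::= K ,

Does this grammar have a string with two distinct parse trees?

Unambiguous

Only K is reachable from K; ignoring the rest: Right-recursive list with a separator: after each atom, whether the separator follows determines the rule. One parse per string.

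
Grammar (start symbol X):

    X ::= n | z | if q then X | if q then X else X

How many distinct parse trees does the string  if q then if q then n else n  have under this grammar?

Parse trees for if q then if q then n else n:
  [X if q then [X if q then [X n] else [X n]]]
  [X if q then [X if q then [X n]] else [X n]]

2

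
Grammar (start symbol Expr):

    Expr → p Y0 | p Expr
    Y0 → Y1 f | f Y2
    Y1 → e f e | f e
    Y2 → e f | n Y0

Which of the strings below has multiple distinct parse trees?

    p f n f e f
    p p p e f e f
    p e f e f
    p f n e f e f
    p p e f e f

p f n f e f

p f n f e f: 2 trees
p p p e f e f: 1 tree
p e f e f: 1 tree
p f n e f e f: 1 tree
p p e f e f: 1 tree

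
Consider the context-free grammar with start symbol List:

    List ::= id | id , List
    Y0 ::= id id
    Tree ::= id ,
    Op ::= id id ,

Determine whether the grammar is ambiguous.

Only List is reachable from List; ignoring the rest: Right-recursive list with a separator: after each atom, whether the separator follows determines the rule. One parse per string.

Unambiguous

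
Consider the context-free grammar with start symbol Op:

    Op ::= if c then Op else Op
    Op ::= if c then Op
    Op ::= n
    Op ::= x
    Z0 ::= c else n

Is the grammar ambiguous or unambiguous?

Ambiguous

Witness: if c then if c then n else n

Derivation 1: Op ⇒ if c then Op else Op ⇒ if c then if c then Op else Op ⇒ if c then if c then n else Op ⇒ if c then if c then n else n
Derivation 2: Op ⇒ if c then Op ⇒ if c then if c then Op else Op ⇒ if c then if c then n else Op ⇒ if c then if c then n else n

Two distinct leftmost derivations for the same string.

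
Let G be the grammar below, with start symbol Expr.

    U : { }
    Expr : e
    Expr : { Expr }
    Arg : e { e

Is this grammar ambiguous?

(U, Arg are unreachable from Expr, so their rules don't affect L(Expr).) L(Expr) is { openⁿ atom closeⁿ : n ≥ 0 }. The bracket depth fixes n, and the derivation is forced at every step.

Unambiguous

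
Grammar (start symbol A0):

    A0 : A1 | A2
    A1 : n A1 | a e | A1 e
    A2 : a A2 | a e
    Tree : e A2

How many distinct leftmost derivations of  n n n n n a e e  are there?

6

Parse trees for n n n n n a e e:
  [A0 [A1 n [A1 n [A1 n [A1 n [A1 n [A1 [A1 a e] e]]]]]]]
  [A0 [A1 n [A1 n [A1 n [A1 n [A1 [A1 n [A1 a e]] e]]]]]]
  [A0 [A1 n [A1 n [A1 n [A1 [A1 n [A1 n [A1 a e]]] e]]]]]
  [A0 [A1 n [A1 n [A1 [A1 n [A1 n [A1 n [A1 a e]]]] e]]]]
  [A0 [A1 n [A1 [A1 n [A1 n [A1 n [A1 n [A1 a e]]]]] e]]]
  [A0 [A1 [A1 n [A1 n [A1 n [A1 n [A1 n [A1 a e]]]]]] e]]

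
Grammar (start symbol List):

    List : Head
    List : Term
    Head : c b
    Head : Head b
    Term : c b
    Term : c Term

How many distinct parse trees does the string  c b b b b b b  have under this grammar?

1

Parse trees for c b b b b b b:
  [List [Head [Head [Head [Head [Head [Head c b] b] b] b] b] b]]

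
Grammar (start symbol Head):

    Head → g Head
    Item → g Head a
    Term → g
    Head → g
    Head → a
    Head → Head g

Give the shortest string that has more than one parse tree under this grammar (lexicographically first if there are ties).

g g

length 1: no string has ≥2 trees
length 2: g g has 2 parse trees

Two derivations of g g:
  Head ⇒ g Head ⇒ g g
  Head ⇒ Head g ⇒ g g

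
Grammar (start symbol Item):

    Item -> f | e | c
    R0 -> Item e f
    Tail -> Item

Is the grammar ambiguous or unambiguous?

(R0, Tail are unreachable from Item, so their rules don't affect L(Item).) Each reachable nonterminal has at most one production per leading terminal, and all productions are right-linear; the derivation is determined token-by-token.

Unambiguous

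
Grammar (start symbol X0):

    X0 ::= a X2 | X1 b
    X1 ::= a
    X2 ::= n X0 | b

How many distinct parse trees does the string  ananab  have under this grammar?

2

Parse trees for ananab:
  [X0 a [X2 n [X0 a [X2 n [X0 a [X2 b]]]]]]
  [X0 a [X2 n [X0 a [X2 n [X0 [X1 a] b]]]]]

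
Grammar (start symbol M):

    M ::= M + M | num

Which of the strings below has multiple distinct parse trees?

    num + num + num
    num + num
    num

num + num + num: 2 trees
num + num: 1 tree
num: 1 tree

num + num + num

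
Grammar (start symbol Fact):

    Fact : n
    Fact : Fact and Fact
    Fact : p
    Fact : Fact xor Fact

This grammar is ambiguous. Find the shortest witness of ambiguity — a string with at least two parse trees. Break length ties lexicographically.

length 1: no string has ≥2 trees
length 3: no string has ≥2 trees
length 5: n and n and n has 2 parse trees

Two derivations of n and n and n:
  Fact ⇒ Fact and Fact ⇒ n and Fact ⇒ n and Fact and Fact ⇒ n and n and Fact ⇒ n and n and n
  Fact ⇒ Fact and Fact ⇒ Fact and Fact and Fact ⇒ n and Fact and Fact ⇒ n and n and Fact ⇒ n and n and n

n and n and n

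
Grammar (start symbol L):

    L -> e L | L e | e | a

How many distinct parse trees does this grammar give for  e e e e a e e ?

15

Parse trees for e e e e a e e (showing first 6 of 15):
  [L e [L e [L e [L e [L [L [L a] e] e]]]]]
  [L e [L e [L e [L [L e [L [L a] e]] e]]]]
  [L e [L e [L e [L [L [L e [L a]] e] e]]]]
  [L e [L e [L [L e [L e [L [L a] e]]] e]]]
  [L e [L e [L [L e [L [L e [L a]] e]] e]]]
  [L e [L e [L [L [L e [L e [L a]]] e] e]]]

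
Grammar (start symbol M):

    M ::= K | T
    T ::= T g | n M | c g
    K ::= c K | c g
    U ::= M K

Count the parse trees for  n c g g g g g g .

Parse trees for n c g g g g g g:
  [M [T [T [T [T [T [T n [M [K c g]]] g] g] g] g] g]]
  [M [T [T [T [T [T [T n [M [T c g]]] g] g] g] g] g]]
  [M [T [T [T [T [T n [M [T [T c g] g]]] g] g] g] g]]
  [M [T [T [T [T n [M [T [T [T c g] g] g]]] g] g] g]]
  [M [T [T [T n [M [T [T [T [T c g] g] g] g]]] g] g]]
  [M [T [T n [M [T [T [T [T [T c g] g] g] g] g]]] g]]
  [M [T n [M [T [T [T [T [T [T c g] g] g] g] g] g]]]]

7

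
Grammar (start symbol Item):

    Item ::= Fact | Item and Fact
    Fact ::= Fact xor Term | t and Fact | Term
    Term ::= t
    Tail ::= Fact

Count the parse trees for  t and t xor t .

3

Parse trees for t and t xor t:
  [Item [Fact [Fact t and [Fact [Term t]]] xor [Term t]]]
  [Item [Fact t and [Fact [Fact [Term t]] xor [Term t]]]]
  [Item [Item [Fact [Term t]]] and [Fact [Fact [Term t]] xor [Term t]]]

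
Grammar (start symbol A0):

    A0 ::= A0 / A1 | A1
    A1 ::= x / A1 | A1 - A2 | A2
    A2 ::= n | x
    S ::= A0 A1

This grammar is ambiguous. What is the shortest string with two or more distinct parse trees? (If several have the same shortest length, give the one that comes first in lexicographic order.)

x / n

length 1: no string has ≥2 trees
length 3: x / n has 2 parse trees

Two derivations of x / n:
  A0 ⇒ A0 / A1 ⇒ A1 / A1 ⇒ A2 / A1 ⇒ x / A1 ⇒ x / A2 ⇒ x / n
  A0 ⇒ A1 ⇒ x / A1 ⇒ x / A2 ⇒ x / n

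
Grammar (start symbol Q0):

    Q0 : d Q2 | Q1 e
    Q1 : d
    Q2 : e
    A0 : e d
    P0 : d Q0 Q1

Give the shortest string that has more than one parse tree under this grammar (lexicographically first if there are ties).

d e

length 2: d e has 2 parse trees

Two derivations of d e:
  Q0 ⇒ d Q2 ⇒ d e
  Q0 ⇒ Q1 e ⇒ d e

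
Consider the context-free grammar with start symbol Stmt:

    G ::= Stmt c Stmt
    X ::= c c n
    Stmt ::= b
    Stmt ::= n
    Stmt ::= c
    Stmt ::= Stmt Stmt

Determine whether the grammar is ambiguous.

Ambiguous

Witness: b b b

Derivation 1: Stmt ⇒ Stmt Stmt ⇒ b Stmt ⇒ b Stmt Stmt ⇒ b b Stmt ⇒ b b b
Derivation 2: Stmt ⇒ Stmt Stmt ⇒ Stmt Stmt Stmt ⇒ b Stmt Stmt ⇒ b b Stmt ⇒ b b b

Two distinct leftmost derivations for the same string.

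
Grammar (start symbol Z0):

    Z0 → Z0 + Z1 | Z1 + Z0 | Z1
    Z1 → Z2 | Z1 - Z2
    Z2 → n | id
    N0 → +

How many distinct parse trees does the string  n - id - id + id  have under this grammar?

2

Parse trees for n - id - id + id:
  [Z0 [Z0 [Z1 [Z1 [Z1 [Z2 n]] - [Z2 id]] - [Z2 id]]] + [Z1 [Z2 id]]]
  [Z0 [Z1 [Z1 [Z1 [Z2 n]] - [Z2 id]] - [Z2 id]] + [Z0 [Z1 [Z2 id]]]]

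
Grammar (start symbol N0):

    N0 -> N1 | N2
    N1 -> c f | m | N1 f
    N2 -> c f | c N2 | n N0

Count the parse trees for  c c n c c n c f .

2

Parse trees for c c n c c n c f:
  [N0 [N2 c [N2 c [N2 n [N0 [N2 c [N2 c [N2 n [N0 [N1 c f]]]]]]]]]]
  [N0 [N2 c [N2 c [N2 n [N0 [N2 c [N2 c [N2 n [N0 [N2 c f]]]]]]]]]]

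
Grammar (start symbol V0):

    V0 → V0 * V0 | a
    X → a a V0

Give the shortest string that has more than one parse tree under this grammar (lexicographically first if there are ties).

length 1: no string has ≥2 trees
length 3: no string has ≥2 trees
length 5: a * a * a has 2 parse trees

Two derivations of a * a * a:
  V0 ⇒ V0 * V0 ⇒ V0 * V0 * V0 ⇒ a * V0 * V0 ⇒ a * a * V0 ⇒ a * a * a
  V0 ⇒ V0 * V0 ⇒ a * V0 ⇒ a * V0 * V0 ⇒ a * a * V0 ⇒ a * a * a

a * a * a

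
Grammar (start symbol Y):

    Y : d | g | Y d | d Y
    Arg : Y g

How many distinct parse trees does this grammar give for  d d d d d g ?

1

Parse trees for d d d d d g:
  [Y d [Y d [Y d [Y d [Y d [Y g]]]]]]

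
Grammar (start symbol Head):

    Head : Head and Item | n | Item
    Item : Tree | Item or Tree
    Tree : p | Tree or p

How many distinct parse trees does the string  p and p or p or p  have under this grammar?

4

Parse trees for p and p or p or p:
  [Head [Head [Item [Tree p]]] and [Item [Tree [Tree [Tree p] or p] or p]]]
  [Head [Head [Item [Tree p]]] and [Item [Item [Tree p]] or [Tree [Tree p] or p]]]
  [Head [Head [Item [Tree p]]] and [Item [Item [Tree [Tree p] or p]] or [Tree p]]]
  [Head [Head [Item [Tree p]]] and [Item [Item [Item [Tree p]] or [Tree p]] or [Tree p]]]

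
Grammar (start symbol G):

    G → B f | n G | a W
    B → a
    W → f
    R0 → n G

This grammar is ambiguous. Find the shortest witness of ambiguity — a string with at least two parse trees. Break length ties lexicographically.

a f

length 2: a f has 2 parse trees

Two derivations of a f:
  G ⇒ B f ⇒ a f
  G ⇒ a W ⇒ a f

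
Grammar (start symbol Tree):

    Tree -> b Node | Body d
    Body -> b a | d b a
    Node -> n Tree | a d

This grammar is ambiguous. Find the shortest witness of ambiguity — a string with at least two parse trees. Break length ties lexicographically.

b a d

length 3: b a d has 2 parse trees

Two derivations of b a d:
  Tree ⇒ b Node ⇒ b a d
  Tree ⇒ Body d ⇒ b a d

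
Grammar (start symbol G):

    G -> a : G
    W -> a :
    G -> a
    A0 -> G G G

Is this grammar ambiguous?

Unambiguous

(A0, W are unreachable from G, so their rules don't affect L(G).) The reachable grammar is A → atom sep A | atom. Each atom is followed by either the separator (recurse) or end-of-string (stop) — no choice point.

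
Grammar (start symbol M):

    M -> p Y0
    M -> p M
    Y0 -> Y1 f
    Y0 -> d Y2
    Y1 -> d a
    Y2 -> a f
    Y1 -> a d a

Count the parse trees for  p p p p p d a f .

2

Parse trees for p p p p p d a f:
  [M p [M p [M p [M p [M p [Y0 [Y1 d a] f]]]]]]
  [M p [M p [M p [M p [M p [Y0 d [Y2 a f]]]]]]]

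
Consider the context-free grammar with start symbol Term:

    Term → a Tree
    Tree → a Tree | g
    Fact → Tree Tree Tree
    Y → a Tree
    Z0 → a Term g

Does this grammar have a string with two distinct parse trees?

Unambiguous

Only Term, Tree are reachable from Term; ignoring the rest: The reachable rules are right-linear with at most one rule per (nonterminal, next-terminal) pair. Each input token forces the next rule, so parsing is deterministic.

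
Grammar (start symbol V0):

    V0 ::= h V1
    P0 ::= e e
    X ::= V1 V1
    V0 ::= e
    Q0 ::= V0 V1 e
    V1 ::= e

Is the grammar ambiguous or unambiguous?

Only V0, V1 are reachable from V0; ignoring the rest: Each reachable nonterminal has at most one production per leading terminal, and all productions are right-linear; the derivation is determined token-by-token.

Unambiguous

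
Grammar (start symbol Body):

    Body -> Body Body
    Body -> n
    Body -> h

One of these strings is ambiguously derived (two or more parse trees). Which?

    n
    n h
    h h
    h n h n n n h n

n: 1 tree
n h: 1 tree
h h: 1 tree
h n h n n n h n: 429 trees

h n h n n n h n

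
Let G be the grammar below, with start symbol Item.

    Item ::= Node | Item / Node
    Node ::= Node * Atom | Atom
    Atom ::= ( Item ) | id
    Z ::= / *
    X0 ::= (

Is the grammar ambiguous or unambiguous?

(Z, X0 are unreachable from Item, so their rules don't affect L(Item).) This is a standard precedence ladder (Item over Node over Atom), with each level left-recursive on its own operator ('/' at Item, '*' at Node). That structure is LR(1), hence unambiguous.

Unambiguous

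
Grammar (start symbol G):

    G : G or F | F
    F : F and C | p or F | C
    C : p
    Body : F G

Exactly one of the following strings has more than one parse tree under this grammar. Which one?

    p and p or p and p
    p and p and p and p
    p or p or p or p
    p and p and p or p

p or p or p or p

p and p or p and p: 1 tree
p and p and p and p: 1 tree
p or p or p or p: 8 trees
p and p and p or p: 1 tree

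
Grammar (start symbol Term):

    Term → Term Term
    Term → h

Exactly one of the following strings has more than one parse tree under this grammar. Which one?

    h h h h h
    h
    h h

h h h h h

h h h h h: 14 trees
h: 1 tree
h h: 1 tree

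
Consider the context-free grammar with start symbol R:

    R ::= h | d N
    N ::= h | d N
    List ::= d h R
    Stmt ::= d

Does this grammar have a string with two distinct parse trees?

Unambiguous

Only R, N are reachable from R; ignoring the rest: Restricted to the reachable nonterminals, every rule has the form A → t or A → t B, and no two rules for the same A share a first terminal. The grammar encodes a DFA — one run per string.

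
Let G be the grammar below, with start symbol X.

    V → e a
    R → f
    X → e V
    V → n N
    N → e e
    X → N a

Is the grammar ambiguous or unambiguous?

Witness: e e a

Derivation 1: X ⇒ e V ⇒ e e a
Derivation 2: X ⇒ N a ⇒ e e a

Two distinct leftmost derivations for the same string.

Ambiguous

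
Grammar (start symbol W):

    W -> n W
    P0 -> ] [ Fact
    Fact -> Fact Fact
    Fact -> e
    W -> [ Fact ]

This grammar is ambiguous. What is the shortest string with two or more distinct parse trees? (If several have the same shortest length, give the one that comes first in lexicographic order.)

length 3: no string has ≥2 trees
length 4: no string has ≥2 trees
length 5: [ e e e ] has 2 parse trees

Two derivations of [ e e e ]:
  W ⇒ [ Fact ] ⇒ [ Fact Fact ] ⇒ [ Fact Fact Fact ] ⇒ [ e Fact Fact ] ⇒ [ e e Fact ] ⇒ [ e e e ]
  W ⇒ [ Fact ] ⇒ [ Fact Fact ] ⇒ [ e Fact ] ⇒ [ e Fact Fact ] ⇒ [ e e Fact ] ⇒ [ e e e ]

[ e e e ]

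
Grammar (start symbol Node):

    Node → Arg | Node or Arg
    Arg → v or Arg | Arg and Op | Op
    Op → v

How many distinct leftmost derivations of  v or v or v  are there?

4

Parse trees for v or v or v:
  [Node [Arg v or [Arg v or [Arg [Op v]]]]]
  [Node [Node [Arg [Op v]]] or [Arg v or [Arg [Op v]]]]
  [Node [Node [Arg v or [Arg [Op v]]]] or [Arg [Op v]]]
  [Node [Node [Node [Arg [Op v]]] or [Arg [Op v]]] or [Arg [Op v]]]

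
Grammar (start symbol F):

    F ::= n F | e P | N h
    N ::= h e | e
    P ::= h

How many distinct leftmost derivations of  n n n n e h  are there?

2

Parse trees for n n n n e h:
  [F n [F n [F n [F n [F e [P h]]]]]]
  [F n [F n [F n [F n [F [N e] h]]]]]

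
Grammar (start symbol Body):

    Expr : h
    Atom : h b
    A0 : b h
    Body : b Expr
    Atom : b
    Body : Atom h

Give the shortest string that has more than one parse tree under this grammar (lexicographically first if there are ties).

length 2: b h has 2 parse trees

Two derivations of b h:
  Body ⇒ b Expr ⇒ b h
  Body ⇒ Atom h ⇒ b h

b h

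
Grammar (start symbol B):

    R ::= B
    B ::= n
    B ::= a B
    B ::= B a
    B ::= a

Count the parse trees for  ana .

Parse trees for ana:
  [B a [B [B n] a]]
  [B [B a [B n]] a]

2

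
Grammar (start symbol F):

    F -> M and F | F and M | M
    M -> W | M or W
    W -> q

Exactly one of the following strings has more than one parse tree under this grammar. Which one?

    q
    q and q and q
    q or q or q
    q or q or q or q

q: 1 tree
q and q and q: 4 trees
q or q or q: 1 tree
q or q or q or q: 1 tree

q and q and q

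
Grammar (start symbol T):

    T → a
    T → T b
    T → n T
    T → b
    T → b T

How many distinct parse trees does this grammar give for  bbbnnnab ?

7

Parse trees for bbbnnnab:
  [T [T b [T b [T b [T n [T n [T n [T a]]]]]]] b]
  [T b [T [T b [T b [T n [T n [T n [T a]]]]]] b]]
  [T b [T b [T [T b [T n [T n [T n [T a]]]]] b]]]
  [T b [T b [T b [T [T n [T n [T n [T a]]]] b]]]]
  [T b [T b [T b [T n [T [T n [T n [T a]]] b]]]]]
  [T b [T b [T b [T n [T n [T [T n [T a]] b]]]]]]
  [T b [T b [T b [T n [T n [T n [T [T a] b]]]]]]]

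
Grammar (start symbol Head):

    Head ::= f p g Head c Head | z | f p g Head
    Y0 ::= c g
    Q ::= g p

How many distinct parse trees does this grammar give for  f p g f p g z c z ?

2

Parse trees for f p g f p g z c z:
  [Head f p g [Head f p g [Head z]] c [Head z]]
  [Head f p g [Head f p g [Head z] c [Head z]]]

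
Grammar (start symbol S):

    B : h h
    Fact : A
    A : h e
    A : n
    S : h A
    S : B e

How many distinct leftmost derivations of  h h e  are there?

Parse trees for h h e:
  [S h [A h e]]
  [S [B h h] e]

2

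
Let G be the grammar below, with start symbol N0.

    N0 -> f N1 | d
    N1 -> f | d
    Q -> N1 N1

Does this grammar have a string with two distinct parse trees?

Unambiguous

Only N0, N1 are reachable from N0; ignoring the rest: Each reachable nonterminal has at most one production per leading terminal, and all productions are right-linear; the derivation is determined token-by-token.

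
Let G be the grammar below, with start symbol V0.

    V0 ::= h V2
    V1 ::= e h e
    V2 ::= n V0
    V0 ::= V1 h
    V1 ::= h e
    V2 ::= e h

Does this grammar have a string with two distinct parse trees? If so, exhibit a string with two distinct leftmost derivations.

Ambiguous

Witness: h e h

Derivation 1: V0 ⇒ h V2 ⇒ h e h
Derivation 2: V0 ⇒ V1 h ⇒ h e h

Two distinct leftmost derivations for the same string.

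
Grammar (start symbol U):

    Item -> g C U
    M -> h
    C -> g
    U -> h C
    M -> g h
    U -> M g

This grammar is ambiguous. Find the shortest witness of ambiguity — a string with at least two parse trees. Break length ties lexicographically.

h g

length 2: h g has 2 parse trees

Two derivations of h g:
  U ⇒ h C ⇒ h g
  U ⇒ M g ⇒ h g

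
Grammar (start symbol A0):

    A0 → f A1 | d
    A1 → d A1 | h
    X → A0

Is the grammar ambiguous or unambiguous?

Unambiguous

(X is unreachable from A0, so its rules don't affect L(A0).) Each reachable nonterminal has at most one production per leading terminal, and all productions are right-linear; the derivation is determined token-by-token.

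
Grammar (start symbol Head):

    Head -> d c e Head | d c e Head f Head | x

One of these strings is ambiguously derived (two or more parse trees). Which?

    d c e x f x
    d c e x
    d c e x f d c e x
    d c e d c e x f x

d c e x f x: 1 tree
d c e x: 1 tree
d c e x f d c e x: 1 tree
d c e d c e x f x: 2 trees

d c e d c e x f x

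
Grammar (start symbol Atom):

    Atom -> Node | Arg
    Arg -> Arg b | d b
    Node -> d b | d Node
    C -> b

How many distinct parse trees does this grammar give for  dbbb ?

Parse trees for dbbb:
  [Atom [Arg [Arg [Arg d b] b] b]]

1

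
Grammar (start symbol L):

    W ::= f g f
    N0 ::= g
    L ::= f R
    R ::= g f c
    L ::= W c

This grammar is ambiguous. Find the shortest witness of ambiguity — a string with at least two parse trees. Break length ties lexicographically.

f g f c

length 4: f g f c has 2 parse trees

Two derivations of f g f c:
  L ⇒ f R ⇒ f g f c
  L ⇒ W c ⇒ f g f c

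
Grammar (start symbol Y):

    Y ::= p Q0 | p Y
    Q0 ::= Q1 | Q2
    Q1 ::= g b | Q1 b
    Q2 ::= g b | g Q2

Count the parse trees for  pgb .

Parse trees for pgb:
  [Y p [Q0 [Q1 g b]]]
  [Y p [Q0 [Q2 g b]]]

2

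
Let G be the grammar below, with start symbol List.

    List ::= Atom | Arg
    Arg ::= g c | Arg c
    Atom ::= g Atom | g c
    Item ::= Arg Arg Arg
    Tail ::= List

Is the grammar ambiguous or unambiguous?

Ambiguous

Witness: g c

Derivation 1: List ⇒ Atom ⇒ g c
Derivation 2: List ⇒ Arg ⇒ g c

Two distinct leftmost derivations for the same string.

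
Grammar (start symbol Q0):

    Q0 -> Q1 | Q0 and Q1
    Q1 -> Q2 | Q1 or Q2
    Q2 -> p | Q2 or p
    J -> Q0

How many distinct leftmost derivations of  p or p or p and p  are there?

Parse trees for p or p or p and p:
  [Q0 [Q0 [Q1 [Q2 [Q2 [Q2 p] or p] or p]]] and [Q1 [Q2 p]]]
  [Q0 [Q0 [Q1 [Q1 [Q2 p]] or [Q2 [Q2 p] or p]]] and [Q1 [Q2 p]]]
  [Q0 [Q0 [Q1 [Q1 [Q2 [Q2 p] or p]] or [Q2 p]]] and [Q1 [Q2 p]]]
  [Q0 [Q0 [Q1 [Q1 [Q1 [Q2 p]] or [Q2 p]] or [Q2 p]]] and [Q1 [Q2 p]]]

4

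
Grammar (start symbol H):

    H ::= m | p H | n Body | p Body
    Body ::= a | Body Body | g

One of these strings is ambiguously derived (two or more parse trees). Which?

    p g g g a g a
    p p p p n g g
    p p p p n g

p g g g a g a

p g g g a g a: 42 trees
p p p p n g g: 1 tree
p p p p n g: 1 tree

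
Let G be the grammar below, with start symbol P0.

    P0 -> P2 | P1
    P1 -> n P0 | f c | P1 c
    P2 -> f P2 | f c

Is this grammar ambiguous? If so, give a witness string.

Witness: f c

Derivation 1: P0 ⇒ P2 ⇒ f c
Derivation 2: P0 ⇒ P1 ⇒ f c

Two distinct leftmost derivations for the same string.

Ambiguous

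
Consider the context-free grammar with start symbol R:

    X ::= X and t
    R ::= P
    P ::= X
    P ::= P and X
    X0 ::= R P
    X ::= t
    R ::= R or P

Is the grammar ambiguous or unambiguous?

Witness: t and t

Derivation 1: R ⇒ P ⇒ X ⇒ X and t ⇒ t and t
Derivation 2: R ⇒ P ⇒ P and X ⇒ X and X ⇒ t and X ⇒ t and t

Two distinct leftmost derivations for the same string.

Ambiguous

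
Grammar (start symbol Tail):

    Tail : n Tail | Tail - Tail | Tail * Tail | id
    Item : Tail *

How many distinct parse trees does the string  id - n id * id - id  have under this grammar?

Parse trees for id - n id * id - id (showing first 6 of 9):
  [Tail [Tail id] - [Tail n [Tail [Tail [Tail id] * [Tail id]] - [Tail id]]]]
  [Tail [Tail id] - [Tail n [Tail [Tail id] * [Tail [Tail id] - [Tail id]]]]]
  [Tail [Tail id] - [Tail [Tail n [Tail [Tail id] * [Tail id]]] - [Tail id]]]
  [Tail [Tail id] - [Tail [Tail [Tail n [Tail id]] * [Tail id]] - [Tail id]]]
  [Tail [Tail id] - [Tail [Tail n [Tail id]] * [Tail [Tail id] - [Tail id]]]]
  [Tail [Tail [Tail id] - [Tail n [Tail [Tail id] * [Tail id]]]] - [Tail id]]

9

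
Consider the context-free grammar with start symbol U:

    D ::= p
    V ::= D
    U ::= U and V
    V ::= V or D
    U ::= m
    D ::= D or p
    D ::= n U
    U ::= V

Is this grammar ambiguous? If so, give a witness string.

Witness: p or p

Derivation 1: U ⇒ V ⇒ D ⇒ D or p ⇒ p or p
Derivation 2: U ⇒ V ⇒ V or D ⇒ D or D ⇒ p or D ⇒ p or p

Two distinct leftmost derivations for the same string.

Ambiguous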